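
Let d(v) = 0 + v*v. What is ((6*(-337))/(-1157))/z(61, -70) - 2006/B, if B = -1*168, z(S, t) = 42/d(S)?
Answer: 16208195/97188 ≈ 166.77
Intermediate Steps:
d(v) = v² (d(v) = 0 + v² = v²)
z(S, t) = 42/S² (z(S, t) = 42/(S²) = 42/S²)
B = -168
((6*(-337))/(-1157))/z(61, -70) - 2006/B = ((6*(-337))/(-1157))/((42/61²)) - 2006/(-168) = (-2022*(-1/1157))/((42*(1/3721))) - 2006*(-1/168) = 2022/(1157*(42/3721)) + 1003/84 = (2022/1157)*(3721/42) + 1003/84 = 1253977/8099 + 1003/84 = 16208195/97188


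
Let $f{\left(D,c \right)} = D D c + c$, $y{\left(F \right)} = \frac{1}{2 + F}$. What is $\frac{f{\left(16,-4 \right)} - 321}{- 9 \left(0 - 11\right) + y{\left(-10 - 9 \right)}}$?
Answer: $- \frac{22933}{1682} \approx -13.634$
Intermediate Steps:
$f{\left(D,c \right)} = c + c D^{2}$ ($f{\left(D,c \right)} = D^{2} c + c = c D^{2} + c = c + c D^{2}$)
$\frac{f{\left(16,-4 \right)} - 321}{- 9 \left(0 - 11\right) + y{\left(-10 - 9 \right)}} = \frac{- 4 \left(1 + 16^{2}\right) - 321}{- 9 \left(0 - 11\right) + \frac{1}{2 - 19}} = \frac{- 4 \left(1 + 256\right) - 321}{\left(-9\right) \left(-11\right) + \frac{1}{2 - 19}} = \frac{\left(-4\right) 257 - 321}{99 + \frac{1}{2 - 19}} = \frac{-1028 - 321}{99 + \frac{1}{-17}} = - \frac{1349}{99 - \frac{1}{17}} = - \frac{1349}{\frac{1682}{17}} = \left(-1349\right) \frac{17}{1682} = - \frac{22933}{1682}$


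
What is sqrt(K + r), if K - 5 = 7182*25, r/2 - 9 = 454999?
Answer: sqrt(1089571) ≈ 1043.8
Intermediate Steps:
r = 910016 (r = 18 + 2*454999 = 18 + 909998 = 910016)
K = 179555 (K = 5 + 7182*25 = 5 + 179550 = 179555)
sqrt(K + r) = sqrt(179555 + 910016) = sqrt(1089571)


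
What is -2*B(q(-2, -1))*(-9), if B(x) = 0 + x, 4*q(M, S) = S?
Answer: -9/2 ≈ -4.5000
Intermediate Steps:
q(M, S) = S/4
B(x) = x
-2*B(q(-2, -1))*(-9) = -(-1)/2*(-9) = -2*(-¼)*(-9) = (½)*(-9) = -9/2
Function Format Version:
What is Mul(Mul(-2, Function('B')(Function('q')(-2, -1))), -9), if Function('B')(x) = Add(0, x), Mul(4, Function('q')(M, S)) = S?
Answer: Rational(-9, 2) ≈ -4.5000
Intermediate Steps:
Function('q')(M, S) = Mul(Rational(1, 4), S)
Function('B')(x) = x
Mul(Mul(-2, Function('B')(Function('q')(-2, -1))), -9) = Mul(Mul(-2, Mul(Rational(1, 4), -1)), -9) = Mul(Mul(-2, Rational(-1, 4)), -9) = Mul(Rational(1, 2), -9) = Rational(-9, 2)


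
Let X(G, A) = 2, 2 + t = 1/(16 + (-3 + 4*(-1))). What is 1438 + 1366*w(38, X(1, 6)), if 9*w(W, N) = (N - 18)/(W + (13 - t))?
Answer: 165658/119 ≈ 1392.1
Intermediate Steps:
t = -17/9 (t = -2 + 1/(16 + (-3 + 4*(-1))) = -2 + 1/(16 + (-3 - 4)) = -2 + 1/(16 - 7) = -2 + 1/9 = -2 + ⅑ = -17/9 ≈ -1.8889)
w(W, N) = (-18 + N)/(9*(134/9 + W)) (w(W, N) = ((N - 18)/(W + (13 - 1*(-17/9))))/9 = ((-18 + N)/(W + (13 + 17/9)))/9 = ((-18 + N)/(W + 134/9))/9 = ((-18 + N)/(134/9 + W))/9 = (-18 + N)/(9*(134/9 + W)))
1438 + 1366*w(38, X(1, 6)) = 1438 + 1366*((-18 + 2)/(134 + 9*38)) = 1438 + 1366*(-16/(134 + 342)) = 1438 + 1366*(-16/476) = 1438 + 1366*((1/476)*(-16)) = 1438 + 1366*(-4/119) = 1438 - 5464/119 = 165658/119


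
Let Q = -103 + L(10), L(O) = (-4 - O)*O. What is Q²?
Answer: 59049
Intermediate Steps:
L(O) = O*(-4 - O)
Q = -243 (Q = -103 - 1*10*(4 + 10) = -103 - 1*10*14 = -103 - 140 = -243)
Q² = (-243)² = 59049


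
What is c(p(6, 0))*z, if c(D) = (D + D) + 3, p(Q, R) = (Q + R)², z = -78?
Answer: -5850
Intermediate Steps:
c(D) = 3 + 2*D (c(D) = 2*D + 3 = 3 + 2*D)
c(p(6, 0))*z = (3 + 2*(6 + 0)²)*(-78) = (3 + 2*6²)*(-78) = (3 + 2*36)*(-78) = (3 + 72)*(-78) = 75*(-78) = -5850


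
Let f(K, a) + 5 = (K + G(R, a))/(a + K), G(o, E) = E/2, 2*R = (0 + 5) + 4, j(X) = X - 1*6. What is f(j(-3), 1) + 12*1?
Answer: 129/16 ≈ 8.0625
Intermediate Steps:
j(X) = -6 + X (j(X) = X - 6 = -6 + X)
R = 9/2 (R = ((0 + 5) + 4)/2 = (5 + 4)/2 = (½)*9 = 9/2 ≈ 4.5000)
G(o, E) = E/2 (G(o, E) = E*(½) = E/2)
f(K, a) = -5 + (K + a/2)/(K + a) (f(K, a) = -5 + (K + a/2)/(a + K) = -5 + (K + a/2)/(K + a))
f(j(-3), 1) + 12*1 = (-4*(-6 - 3) - 9/2*1)/((-6 - 3) + 1) + 12*1 = (-4*(-9) - 9/2)/(-9 + 1) + 12 = (36 - 9/2)/(-8) + 12 = -⅛*63/2 + 12 = -63/16 + 12 = 129/16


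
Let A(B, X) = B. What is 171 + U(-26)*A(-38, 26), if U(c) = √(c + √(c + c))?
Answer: 171 - 38*√(-26 + 2*I*√13) ≈ 144.38 - 195.58*I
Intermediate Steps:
U(c) = √(c + √2*√c) (U(c) = √(c + √(2*c)) = √(c + √2*√c))
171 + U(-26)*A(-38, 26) = 171 + √(-26 + √2*√(-26))*(-38) = 171 + √(-26 + √2*(I*√26))*(-38) = 171 + √(-26 + 2*I*√13)*(-38) = 171 - 38*√(-26 + 2*I*√13)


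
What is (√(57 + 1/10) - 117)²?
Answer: (1170 - √5710)²/100 ≈ 11978.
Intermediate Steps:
(√(57 + 1/10) - 117)² = (√(57 + ⅒) - 117)² = (√(571/10) - 117)² = (√5710/10 - 117)² = (-117 + √5710/10)²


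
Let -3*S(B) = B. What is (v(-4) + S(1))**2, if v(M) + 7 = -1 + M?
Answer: 1369/9 ≈ 152.11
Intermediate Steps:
S(B) = -B/3
v(M) = -8 + M (v(M) = -7 + (-1 + M) = -8 + M)
(v(-4) + S(1))**2 = ((-8 - 4) - 1/3*1)**2 = (-12 - 1/3)**2 = (-37/3)**2 = 1369/9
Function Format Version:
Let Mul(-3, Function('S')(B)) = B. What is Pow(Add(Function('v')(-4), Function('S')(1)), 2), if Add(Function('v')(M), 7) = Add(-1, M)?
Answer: Rational(1369, 9) ≈ 152.11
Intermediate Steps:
Function('S')(B) = Mul(Rational(-1, 3), B)
Function('v')(M) = Add(-8, M) (Function('v')(M) = Add(-7, Add(-1, M)) = Add(-8, M))
Pow(Add(Function('v')(-4), Function('S')(1)), 2) = Pow(Add(Add(-8, -4), Mul(Rational(-1, 3), 1)), 2) = Pow(Add(-12, Rational(-1, 3)), 2) = Pow(Rational(-37, 3), 2) = Rational(1369, 9)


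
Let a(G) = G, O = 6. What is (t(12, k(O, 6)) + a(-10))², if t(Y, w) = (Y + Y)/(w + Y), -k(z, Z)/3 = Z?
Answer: 196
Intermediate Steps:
k(z, Z) = -3*Z
t(Y, w) = 2*Y/(Y + w) (t(Y, w) = (2*Y)/(Y + w) = 2*Y/(Y + w))
(t(12, k(O, 6)) + a(-10))² = (2*12/(12 - 3*6) - 10)² = (2*12/(12 - 18) - 10)² = (2*12/(-6) - 10)² = (2*12*(-⅙) - 10)² = (-4 - 10)² = (-14)² = 196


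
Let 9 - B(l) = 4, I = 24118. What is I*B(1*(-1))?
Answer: 120590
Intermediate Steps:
B(l) = 5 (B(l) = 9 - 1*4 = 9 - 4 = 5)
I*B(1*(-1)) = 24118*5 = 120590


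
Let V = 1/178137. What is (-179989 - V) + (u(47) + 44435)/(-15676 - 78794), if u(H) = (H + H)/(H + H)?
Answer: -504828538560652/2804767065 ≈ -1.7999e+5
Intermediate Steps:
u(H) = 1 (u(H) = (2*H)/((2*H)) = (2*H)*(1/(2*H)) = 1)
V = 1/178137 ≈ 5.6137e-6
(-179989 - V) + (u(47) + 44435)/(-15676 - 78794) = (-179989 - 1*1/178137) + (1 + 44435)/(-15676 - 78794) = (-179989 - 1/178137) + 44436/(-94470) = -32062700494/178137 + 44436*(-1/94470) = -32062700494/178137 - 7406/15745 = -504828538560652/2804767065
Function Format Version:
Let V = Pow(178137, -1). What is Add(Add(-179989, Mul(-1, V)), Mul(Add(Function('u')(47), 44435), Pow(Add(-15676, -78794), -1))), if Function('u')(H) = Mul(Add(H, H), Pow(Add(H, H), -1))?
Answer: Rational(-504828538560652, 2804767065) ≈ -1.7999e+5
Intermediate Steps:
Function('u')(H) = 1 (Function('u')(H) = Mul(Mul(2, H), Pow(Mul(2, H), -1)) = Mul(Mul(2, H), Mul(Rational(1, 2), Pow(H, -1))) = 1)
V = Rational(1, 178137) ≈ 5.6137e-6
Add(Add(-179989, Mul(-1, V)), Mul(Add(Function('u')(47), 44435), Pow(Add(-15676, -78794), -1))) = Add(Add(-179989, Mul(-1, Rational(1, 178137))), Mul(Add(1, 44435), Pow(Add(-15676, -78794), -1))) = Add(Add(-179989, Rational(-1, 178137)), Mul(44436, Pow(-94470, -1))) = Add(Rational(-32062700494, 178137), Mul(44436, Rational(-1, 94470))) = Add(Rational(-32062700494, 178137), Rational(-7406, 15745)) = Rational(-504828538560652, 2804767065)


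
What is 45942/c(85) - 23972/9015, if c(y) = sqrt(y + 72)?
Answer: -23972/9015 + 45942*sqrt(157)/157 ≈ 3663.9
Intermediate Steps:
c(y) = sqrt(72 + y)
45942/c(85) - 23972/9015 = 45942/(sqrt(72 + 85)) - 23972/9015 = 45942/(sqrt(157)) - 23972*1/9015 = 45942*(sqrt(157)/157) - 23972/9015 = 45942*sqrt(157)/157 - 23972/9015 = -23972/9015 + 45942*sqrt(157)/157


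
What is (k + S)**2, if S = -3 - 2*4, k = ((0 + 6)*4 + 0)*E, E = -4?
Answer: 11449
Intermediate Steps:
k = -96 (k = ((0 + 6)*4 + 0)*(-4) = (6*4 + 0)*(-4) = (24 + 0)*(-4) = 24*(-4) = -96)
S = -11 (S = -3 - 8 = -11)
(k + S)**2 = (-96 - 11)**2 = (-107)**2 = 11449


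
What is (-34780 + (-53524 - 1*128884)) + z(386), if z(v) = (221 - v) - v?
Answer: -217739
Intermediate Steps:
z(v) = 221 - 2*v
(-34780 + (-53524 - 1*128884)) + z(386) = (-34780 + (-53524 - 1*128884)) + (221 - 2*386) = (-34780 + (-53524 - 128884)) + (221 - 772) = (-34780 - 182408) - 551 = -217188 - 551 = -217739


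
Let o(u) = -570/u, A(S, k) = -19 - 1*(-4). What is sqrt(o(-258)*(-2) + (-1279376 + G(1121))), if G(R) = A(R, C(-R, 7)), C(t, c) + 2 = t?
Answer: 3*I*sqrt(262844681)/43 ≈ 1131.1*I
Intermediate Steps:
C(t, c) = -2 + t
A(S, k) = -15 (A(S, k) = -19 + 4 = -15)
G(R) = -15
sqrt(o(-258)*(-2) + (-1279376 + G(1121))) = sqrt(-570/(-258)*(-2) + (-1279376 - 15)) = sqrt(-570*(-1/258)*(-2) - 1279391) = sqrt((95/43)*(-2) - 1279391) = sqrt(-190/43 - 1279391) = sqrt(-55014003/43) = 3*I*sqrt(262844681)/43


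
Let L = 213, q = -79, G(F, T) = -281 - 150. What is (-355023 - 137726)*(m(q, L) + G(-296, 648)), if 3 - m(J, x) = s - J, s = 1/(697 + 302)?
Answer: 249574412006/999 ≈ 2.4982e+8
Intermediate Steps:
G(F, T) = -431
s = 1/999 ≈ 0.0010010
m(J, x) = 2996/999 + J (m(J, x) = 3 - (1/999 - J) = 3 + (-1/999 + J) = 2996/999 + J)
(-355023 - 137726)*(m(q, L) + G(-296, 648)) = (-355023 - 137726)*((2996/999 - 79) - 431) = -492749*(-75925/999 - 431) = -492749*(-506494/999) = 249574412006/999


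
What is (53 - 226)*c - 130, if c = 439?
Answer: -76077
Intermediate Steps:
(53 - 226)*c - 130 = (53 - 226)*439 - 130 = -173*439 - 130 = -75947 - 130 = -76077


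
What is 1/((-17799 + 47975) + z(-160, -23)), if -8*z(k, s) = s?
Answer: 8/241431 ≈ 3.3136e-5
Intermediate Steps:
z(k, s) = -s/8
1/((-17799 + 47975) + z(-160, -23)) = 1/((-17799 + 47975) - ⅛*(-23)) = 1/(30176 + 23/8) = 1/(241431/8) = 8/241431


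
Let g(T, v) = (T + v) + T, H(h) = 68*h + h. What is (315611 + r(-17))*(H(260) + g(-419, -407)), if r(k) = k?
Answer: 5268841830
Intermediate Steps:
H(h) = 69*h
g(T, v) = v + 2*T
(315611 + r(-17))*(H(260) + g(-419, -407)) = (315611 - 17)*(69*260 + (-407 + 2*(-419))) = 315594*(17940 + (-407 - 838)) = 315594*(17940 - 1245) = 315594*16695 = 5268841830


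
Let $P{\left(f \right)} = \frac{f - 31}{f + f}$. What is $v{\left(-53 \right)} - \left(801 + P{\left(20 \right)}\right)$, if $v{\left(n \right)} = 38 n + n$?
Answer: $- \frac{114709}{40} \approx -2867.7$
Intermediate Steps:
$v{\left(n \right)} = 39 n$
$P{\left(f \right)} = \frac{-31 + f}{2 f}$
$v{\left(-53 \right)} - \left(801 + P{\left(20 \right)}\right) = 39 \left(-53\right) - \left(801 + \frac{-31 + 20}{2 \cdot 20}\right) = -2067 - \left(801 + \frac{1}{2} \cdot \frac{1}{20} \left(-11\right)\right) = -2067 - \frac{32029}{40} = - \frac{114709}{40}$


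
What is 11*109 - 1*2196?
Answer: -997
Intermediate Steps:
11*109 - 1*2196 = 1199 - 2196 = -997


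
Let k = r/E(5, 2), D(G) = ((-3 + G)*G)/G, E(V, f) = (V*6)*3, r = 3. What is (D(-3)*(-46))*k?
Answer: 46/5 ≈ 9.2000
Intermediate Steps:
E(V, f) = 18*V (E(V, f) = (6*V)*3 = 18*V)
D(G) = -3 + G (D(G) = (G*(-3 + G))/G = -3 + G)
k = 1/30 (k = 3/((18*5)) = 3/90 = 3*(1/90) = 1/30 ≈ 0.033333)
(D(-3)*(-46))*k = ((-3 - 3)*(-46))*(1/30) = -6*(-46)*(1/30) = 276*(1/30) = 46/5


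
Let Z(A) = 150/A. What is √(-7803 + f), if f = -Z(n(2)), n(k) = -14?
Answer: I*√381822/7 ≈ 88.274*I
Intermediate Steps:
f = 75/7 (f = -150/(-14) = -150*(-1)/14 = -1*(-75/7) = 75/7 ≈ 10.714)
√(-7803 + f) = √(-7803 + 75/7) = √(-54546/7) = I*√381822/7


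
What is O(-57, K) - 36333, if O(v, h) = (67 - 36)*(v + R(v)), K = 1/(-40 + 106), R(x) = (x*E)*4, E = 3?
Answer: -59304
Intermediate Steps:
R(x) = 12*x (R(x) = (x*3)*4 = (3*x)*4 = 12*x)
K = 1/66 ≈ 0.015152
O(v, h) = 403*v (O(v, h) = (67 - 36)*(v + 12*v) = 31*(13*v) = 403*v)
O(-57, K) - 36333 = 403*(-57) - 36333 = -22971 - 36333 = -59304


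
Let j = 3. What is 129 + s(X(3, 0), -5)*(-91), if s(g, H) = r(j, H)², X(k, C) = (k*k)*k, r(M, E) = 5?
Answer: -2146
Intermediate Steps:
X(k, C) = k³ (X(k, C) = k²*k = k³)
s(g, H) = 25 (s(g, H) = 5² = 25)
129 + s(X(3, 0), -5)*(-91) = 129 + 25*(-91) = 129 - 2275 = -2146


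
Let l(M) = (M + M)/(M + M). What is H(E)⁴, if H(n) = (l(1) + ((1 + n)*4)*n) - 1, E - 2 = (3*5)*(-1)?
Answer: 151613669376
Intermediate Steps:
l(M) = 1 (l(M) = (2*M)/((2*M)) = (2*M)*(1/(2*M)) = 1)
E = -13 (E = 2 + (3*5)*(-1) = 2 + 15*(-1) = 2 - 15 = -13)
H(n) = n*(4 + 4*n) (H(n) = (1 + ((1 + n)*4)*n) - 1 = (1 + (4 + 4*n)*n) - 1 = (1 + n*(4 + 4*n)) - 1 = n*(4 + 4*n))
H(E)⁴ = (4*(-13)*(1 - 13))⁴ = (4*(-13)*(-12))⁴ = 624⁴ = 151613669376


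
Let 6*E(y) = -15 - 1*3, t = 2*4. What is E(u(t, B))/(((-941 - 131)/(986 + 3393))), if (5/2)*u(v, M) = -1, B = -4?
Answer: 13137/1072 ≈ 12.255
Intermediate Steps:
t = 8
u(v, M) = -⅖ (u(v, M) = (⅖)*(-1) = -⅖)
E(y) = -3 (E(y) = (-15 - 1*3)/6 = (-15 - 3)/6 = (⅙)*(-18) = -3)
E(u(t, B))/(((-941 - 131)/(986 + 3393))) = -3*(986 + 3393)/(-941 - 131) = -3/((-1072/4379)) = -3/((-1072*1/4379)) = -3/(-1072/4379) = -3*(-4379/1072) = 13137/1072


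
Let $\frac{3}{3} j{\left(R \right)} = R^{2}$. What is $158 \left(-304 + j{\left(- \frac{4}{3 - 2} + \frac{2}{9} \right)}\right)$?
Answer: $- \frac{3707944}{81} \approx -45777.0$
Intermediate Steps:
$j{\left(R \right)} = R^{2}$
$158 \left(-304 + j{\left(- \frac{4}{3 - 2} + \frac{2}{9} \right)}\right) = 158 \left(-304 + \left(- \frac{4}{3 - 2} + \frac{2}{9}\right)^{2}\right) = 158 \left(-304 + \left(- \frac{4}{3 - 2} + 2 \cdot \frac{1}{9}\right)^{2}\right) = 158 \left(-304 + \left(- \frac{4}{1} + \frac{2}{9}\right)^{2}\right) = 158 \left(-304 + \left(\left(-4\right) 1 + \frac{2}{9}\right)^{2}\right) = 158 \left(-304 + \left(-4 + \frac{2}{9}\right)^{2}\right) = 158 \left(-304 + \left(- \frac{34}{9}\right)^{2}\right) = 158 \left(-304 + \frac{1156}{81}\right) = 158 \left(- \frac{23468}{81}\right) = - \frac{3707944}{81}$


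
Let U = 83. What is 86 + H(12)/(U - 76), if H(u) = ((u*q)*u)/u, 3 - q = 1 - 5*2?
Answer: 746/7 ≈ 106.57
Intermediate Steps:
q = 12 (q = 3 - (1 - 5*2) = 3 - (1 - 10) = 3 - 1*(-9) = 3 + 9 = 12)
H(u) = 12*u (H(u) = ((u*12)*u)/u = ((12*u)*u)/u = (12*u**2)/u = 12*u)
86 + H(12)/(U - 76) = 86 + (12*12)/(83 - 76) = 86 + 144/7 = 746/7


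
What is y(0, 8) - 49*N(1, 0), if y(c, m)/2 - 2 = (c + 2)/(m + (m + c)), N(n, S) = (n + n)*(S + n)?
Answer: -375/4 ≈ -93.750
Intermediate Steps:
N(n, S) = 2*n*(S + n) (N(n, S) = (2*n)*(S + n) = 2*n*(S + n))
y(c, m) = 4 + 2*(2 + c)/(c + 2*m) (y(c, m) = 4 + 2*((c + 2)/(m + (m + c))) = 4 + 2*((2 + c)/(m + (c + m))) = 4 + 2*((2 + c)/(c + 2*m)) = 4 + 2*(2 + c)/(c + 2*m))
y(0, 8) - 49*N(1, 0) = 2*(2 + 3*0 + 4*8)/(0 + 2*8) - 98*(0 + 1) = 2*(2 + 0 + 32)/(0 + 16) - 98 = 2*34/16 - 49*2 = 2*(1/16)*34 - 98 = 17/4 - 98 = -375/4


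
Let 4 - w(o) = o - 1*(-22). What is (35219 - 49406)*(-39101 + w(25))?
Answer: 555335928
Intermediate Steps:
w(o) = -18 - o (w(o) = 4 - (o - 1*(-22)) = 4 - (o + 22) = 4 - (22 + o) = 4 + (-22 - o) = -18 - o)
(35219 - 49406)*(-39101 + w(25)) = (35219 - 49406)*(-39101 + (-18 - 1*25)) = -14187*(-39101 + (-18 - 25)) = -14187*(-39101 - 43) = -14187*(-39144) = 555335928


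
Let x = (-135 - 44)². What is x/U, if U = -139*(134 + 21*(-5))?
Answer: -32041/4031 ≈ -7.9486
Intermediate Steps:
U = -4031 (U = -139*(134 - 105) = -139*29 = -4031)
x = 32041 (x = (-179)² = 32041)
x/U = 32041/(-4031) = 32041*(-1/4031) = -32041/4031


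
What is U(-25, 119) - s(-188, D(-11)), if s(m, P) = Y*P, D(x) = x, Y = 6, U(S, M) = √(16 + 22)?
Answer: 66 + √38 ≈ 72.164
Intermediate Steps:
U(S, M) = √38
s(m, P) = 6*P
U(-25, 119) - s(-188, D(-11)) = √38 - 6*(-11) = √38 - 1*(-66) = √38 + 66 = 66 + √38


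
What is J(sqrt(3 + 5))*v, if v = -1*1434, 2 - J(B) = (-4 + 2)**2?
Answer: 2868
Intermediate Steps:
J(B) = -2 (J(B) = 2 - (-4 + 2)**2 = 2 - 1*(-2)**2 = 2 - 1*4 = 2 - 4 = -2)
v = -1434
J(sqrt(3 + 5))*v = -2*(-1434) = 2868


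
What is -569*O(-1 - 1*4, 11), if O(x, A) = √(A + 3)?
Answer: -569*√14 ≈ -2129.0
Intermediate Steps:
O(x, A) = √(3 + A)
-569*O(-1 - 1*4, 11) = -569*√(3 + 11) = -569*√14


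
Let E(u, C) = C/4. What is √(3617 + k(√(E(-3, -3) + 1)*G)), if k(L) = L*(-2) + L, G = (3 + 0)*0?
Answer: √3617 ≈ 60.141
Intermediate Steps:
E(u, C) = C/4 (E(u, C) = C*(¼) = C/4)
G = 0 (G = 3*0 = 0)
k(L) = -L (k(L) = -2*L + L = -L)
√(3617 + k(√(E(-3, -3) + 1)*G)) = √(3617 - √((¼)*(-3) + 1)*0) = √(3617 - √(-¾ + 1)*0) = √(3617 - √(¼)*0) = √(3617 - 0/2) = √(3617 - 1*0) = √(3617 + 0) = √3617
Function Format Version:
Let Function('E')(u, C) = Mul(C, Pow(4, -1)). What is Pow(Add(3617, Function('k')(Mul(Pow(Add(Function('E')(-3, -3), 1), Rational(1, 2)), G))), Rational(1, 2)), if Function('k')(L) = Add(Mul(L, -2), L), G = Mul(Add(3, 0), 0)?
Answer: Pow(3617, Rational(1, 2)) ≈ 60.141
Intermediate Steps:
Function('E')(u, C) = Mul(Rational(1, 4), C) (Function('E')(u, C) = Mul(C, Rational(1, 4)) = Mul(Rational(1, 4), C))
G = 0 (G = Mul(3, 0) = 0)
Function('k')(L) = Mul(-1, L) (Function('k')(L) = Add(Mul(-2, L), L) = Mul(-1, L))
Pow(Add(3617, Function('k')(Mul(Pow(Add(Function('E')(-3, -3), 1), Rational(1, 2)), G))), Rational(1, 2)) = Pow(Add(3617, Mul(-1, Mul(Pow(Add(Mul(Rational(1, 4), -3), 1), Rational(1, 2)), 0))), Rational(1, 2)) = Pow(Add(3617, Mul(-1, Mul(Pow(Add(Rational(-3, 4), 1), Rational(1, 2)), 0))), Rational(1, 2)) = Pow(Add(3617, Mul(-1, Mul(Pow(Rational(1, 4), Rational(1, 2)), 0))), Rational(1, 2)) = Pow(Add(3617, Mul(-1, Mul(Rational(1, 2), 0))), Rational(1, 2)) = Pow(Add(3617, Mul(-1, 0)), Rational(1, 2)) = Pow(Add(3617, 0), Rational(1, 2)) = Pow(3617, Rational(1, 2))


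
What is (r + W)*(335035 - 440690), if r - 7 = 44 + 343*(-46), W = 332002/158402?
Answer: 131585708652530/79201 ≈ 1.6614e+9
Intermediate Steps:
W = 166001/79201 (W = 332002*(1/158402) = 166001/79201 ≈ 2.0959)
r = -15727 (r = 7 + (44 + 343*(-46)) = 7 + (44 - 15778) = 7 - 15734 = -15727)
(r + W)*(335035 - 440690) = (-15727 + 166001/79201)*(335035 - 440690) = -1245428126/79201*(-105655) = 131585708652530/79201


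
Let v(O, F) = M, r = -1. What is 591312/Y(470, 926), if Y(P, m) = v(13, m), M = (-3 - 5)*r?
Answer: 73914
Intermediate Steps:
M = 8 (M = (-3 - 5)*(-1) = -8*(-1) = 8)
v(O, F) = 8
Y(P, m) = 8
591312/Y(470, 926) = 591312/8 = 591312*(⅛) = 73914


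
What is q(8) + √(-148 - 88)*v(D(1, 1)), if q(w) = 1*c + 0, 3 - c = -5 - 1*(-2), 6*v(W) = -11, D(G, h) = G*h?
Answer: 6 - 11*I*√59/3 ≈ 6.0 - 28.164*I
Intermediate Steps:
v(W) = -11/6 (v(W) = (⅙)*(-11) = -11/6)
c = 6 (c = 3 - (-5 - 1*(-2)) = 3 - (-5 + 2) = 3 - 1*(-3) = 3 + 3 = 6)
q(w) = 6 (q(w) = 1*6 + 0 = 6 + 0 = 6)
q(8) + √(-148 - 88)*v(D(1, 1)) = 6 + √(-148 - 88)*(-11/6) = 6 + √(-236)*(-11/6) = 6 + (2*I*√59)*(-11/6) = 6 - 11*I*√59/3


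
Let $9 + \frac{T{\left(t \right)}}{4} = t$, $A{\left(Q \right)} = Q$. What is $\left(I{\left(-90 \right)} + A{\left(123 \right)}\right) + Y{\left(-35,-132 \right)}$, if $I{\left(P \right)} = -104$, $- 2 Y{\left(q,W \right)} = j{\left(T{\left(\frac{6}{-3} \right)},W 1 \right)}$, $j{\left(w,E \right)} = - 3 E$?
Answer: $-179$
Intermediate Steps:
$T{\left(t \right)} = -36 + 4 t$
$Y{\left(q,W \right)} = \frac{3 W}{2}$ ($Y{\left(q,W \right)} = - \frac{\left(-3\right) W 1}{2} = - \frac{\left(-3\right) W}{2} = \frac{3 W}{2}$)
$\left(I{\left(-90 \right)} + A{\left(123 \right)}\right) + Y{\left(-35,-132 \right)} = \left(-104 + 123\right) + \frac{3}{2} \left(-132\right) = 19 - 198 = -179$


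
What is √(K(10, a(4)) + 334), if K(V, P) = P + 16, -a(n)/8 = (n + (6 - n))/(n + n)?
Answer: 2*√86 ≈ 18.547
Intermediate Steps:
a(n) = -24/n (a(n) = -8*(n + (6 - n))/(n + n) = -48/(2*n) = -48*1/(2*n) = -24/n)
K(V, P) = 16 + P
√(K(10, a(4)) + 334) = √((16 - 24/4) + 334) = √((16 - 24*¼) + 334) = √((16 - 6) + 334) = √(10 + 334) = √344 = 2*√86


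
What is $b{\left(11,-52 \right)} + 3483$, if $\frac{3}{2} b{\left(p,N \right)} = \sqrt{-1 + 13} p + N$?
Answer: $\frac{10345}{3} + \frac{44 \sqrt{3}}{3} \approx 3473.7$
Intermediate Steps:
$b{\left(p,N \right)} = \frac{2 N}{3} + \frac{4 p \sqrt{3}}{3}$ ($b{\left(p,N \right)} = \frac{2 \left(\sqrt{-1 + 13} p + N\right)}{3} = \frac{2 \left(\sqrt{12} p + N\right)}{3} = \frac{2 \left(2 \sqrt{3} p + N\right)}{3} = \frac{2 \left(2 p \sqrt{3} + N\right)}{3} = \frac{2 \left(N + 2 p \sqrt{3}\right)}{3} = \frac{2 N}{3} + \frac{4 p \sqrt{3}}{3}$)
$b{\left(11,-52 \right)} + 3483 = \left(\frac{2}{3} \left(-52\right) + \frac{4}{3} \cdot 11 \sqrt{3}\right) + 3483 = \left(- \frac{104}{3} + \frac{44 \sqrt{3}}{3}\right) + 3483 = \frac{10345}{3} + \frac{44 \sqrt{3}}{3}$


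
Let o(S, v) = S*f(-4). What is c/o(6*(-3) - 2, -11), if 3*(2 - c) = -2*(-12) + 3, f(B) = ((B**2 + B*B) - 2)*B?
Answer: -7/2400 ≈ -0.0029167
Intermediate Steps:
f(B) = B*(-2 + 2*B**2) (f(B) = ((B**2 + B**2) - 2)*B = (2*B**2 - 2)*B = (-2 + 2*B**2)*B = B*(-2 + 2*B**2))
c = -7 (c = 2 - (-2*(-12) + 3)/3 = 2 - (24 + 3)/3 = 2 - 1/3*27 = 2 - 9 = -7)
o(S, v) = -120*S (o(S, v) = S*(2*(-4)*(-1 + (-4)**2)) = S*(2*(-4)*(-1 + 16)) = S*(2*(-4)*15) = S*(-120) = -120*S)
c/o(6*(-3) - 2, -11) = -7*(-1/(120*(6*(-3) - 2))) = -7*(-1/(120*(-18 - 2))) = -7/((-120*(-20))) = -7/2400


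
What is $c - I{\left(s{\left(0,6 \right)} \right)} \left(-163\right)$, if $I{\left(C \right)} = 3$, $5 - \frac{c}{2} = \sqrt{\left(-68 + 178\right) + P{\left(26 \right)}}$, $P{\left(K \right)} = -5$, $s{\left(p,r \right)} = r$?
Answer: $499 - 2 \sqrt{105} \approx 478.51$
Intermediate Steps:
$c = 10 - 2 \sqrt{105}$ ($c = 10 - 2 \sqrt{\left(-68 + 178\right) - 5} = 10 - 2 \sqrt{110 - 5} = 10 - 2 \sqrt{105} \approx -10.494$)
$c - I{\left(s{\left(0,6 \right)} \right)} \left(-163\right) = \left(10 - 2 \sqrt{105}\right) - 3 \left(-163\right) = \left(10 - 2 \sqrt{105}\right) - -489 = \left(10 - 2 \sqrt{105}\right) + 489 = 499 - 2 \sqrt{105}$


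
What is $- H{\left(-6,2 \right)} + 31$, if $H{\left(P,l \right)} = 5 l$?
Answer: $21$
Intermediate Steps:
$- H{\left(-6,2 \right)} + 31 = - 5 \cdot 2 + 31 = \left(-1\right) 10 + 31 = -10 + 31 = 21$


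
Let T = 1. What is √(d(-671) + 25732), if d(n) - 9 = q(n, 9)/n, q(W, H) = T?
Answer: √11589652910/671 ≈ 160.44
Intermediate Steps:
q(W, H) = 1
d(n) = 9 + 1/n
√(d(-671) + 25732) = √((9 + 1/(-671)) + 25732) = √((9 - 1/671) + 25732) = √(6038/671 + 25732) = √(17272210/671) = √11589652910/671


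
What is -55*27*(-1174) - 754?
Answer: 1742636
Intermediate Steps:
-55*27*(-1174) - 754 = -1485*(-1174) - 754 = 1743390 - 754 = 1742636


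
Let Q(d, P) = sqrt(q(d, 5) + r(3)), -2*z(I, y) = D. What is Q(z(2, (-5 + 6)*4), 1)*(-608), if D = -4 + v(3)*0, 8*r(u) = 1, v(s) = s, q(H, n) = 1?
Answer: -456*sqrt(2) ≈ -644.88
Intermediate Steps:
r(u) = 1/8 (r(u) = (1/8)*1 = 1/8)
D = -4 (D = -4 + 3*0 = -4 + 0 = -4)
z(I, y) = 2 (z(I, y) = -1/2*(-4) = 2)
Q(d, P) = 3*sqrt(2)/4 (Q(d, P) = sqrt(1 + 1/8) = sqrt(9/8) = 3*sqrt(2)/4)
Q(z(2, (-5 + 6)*4), 1)*(-608) = (3*sqrt(2)/4)*(-608) = -456*sqrt(2)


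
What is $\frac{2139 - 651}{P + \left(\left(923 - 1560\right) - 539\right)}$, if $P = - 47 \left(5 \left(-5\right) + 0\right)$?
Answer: $-1488$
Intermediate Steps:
$P = 1175$ ($P = - 47 \left(-25 + 0\right) = \left(-47\right) \left(-25\right) = 1175$)
$\frac{2139 - 651}{P + \left(\left(923 - 1560\right) - 539\right)} = \frac{2139 - 651}{1175 + \left(\left(923 - 1560\right) - 539\right)} = \frac{1488}{1175 - 1176} = \frac{1488}{-1} = 1488 \left(-1\right) = -1488$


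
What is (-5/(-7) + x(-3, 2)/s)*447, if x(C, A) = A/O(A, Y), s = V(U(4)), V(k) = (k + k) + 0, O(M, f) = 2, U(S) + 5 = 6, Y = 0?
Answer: 7599/14 ≈ 542.79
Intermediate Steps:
U(S) = 1 (U(S) = -5 + 6 = 1)
V(k) = 2*k (V(k) = 2*k + 0 = 2*k)
s = 2 (s = 2*1 = 2)
x(C, A) = A/2
(-5/(-7) + x(-3, 2)/s)*447 = (-5/(-7) + ((1/2)*2)/2)*447 = (-5*(-1/7) + 1*(1/2))*447 = (5/7 + 1/2)*447 = (17/14)*447 = 7599/14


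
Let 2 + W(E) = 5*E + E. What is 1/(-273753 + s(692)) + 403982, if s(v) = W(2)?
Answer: 110587244625/273743 ≈ 4.0398e+5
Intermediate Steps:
W(E) = -2 + 6*E (W(E) = -2 + (5*E + E) = -2 + 6*E)
s(v) = 10 (s(v) = -2 + 6*2 = -2 + 12 = 10)
1/(-273753 + s(692)) + 403982 = 1/(-273753 + 10) + 403982 = 1/(-273743) + 403982 = -1/273743 + 403982 = 110587244625/273743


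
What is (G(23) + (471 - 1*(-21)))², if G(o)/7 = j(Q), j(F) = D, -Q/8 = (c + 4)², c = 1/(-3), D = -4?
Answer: 215296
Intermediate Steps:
c = -⅓ ≈ -0.33333
Q = -968/9 (Q = -8*(-⅓ + 4)² = -8*(11/3)² = -8*121/9 = -968/9 ≈ -107.56)
j(F) = -4
G(o) = -28 (G(o) = 7*(-4) = -28)
(G(23) + (471 - 1*(-21)))² = (-28 + (471 - 1*(-21)))² = (-28 + (471 + 21))² = (-28 + 492)² = 464² = 215296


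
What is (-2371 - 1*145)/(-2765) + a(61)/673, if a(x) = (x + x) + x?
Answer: 2199263/1860845 ≈ 1.1819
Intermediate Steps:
a(x) = 3*x (a(x) = 2*x + x = 3*x)
(-2371 - 1*145)/(-2765) + a(61)/673 = (-2371 - 1*145)/(-2765) + (3*61)/673 = (-2371 - 145)*(-1/2765) + 183*(1/673) = -2516*(-1/2765) + 183/673 = 2516/2765 + 183/673 = 2199263/1860845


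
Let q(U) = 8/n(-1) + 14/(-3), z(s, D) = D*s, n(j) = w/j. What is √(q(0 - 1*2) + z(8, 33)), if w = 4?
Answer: 2*√579/3 ≈ 16.042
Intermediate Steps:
n(j) = 4/j
q(U) = -20/3 (q(U) = 8/((4/(-1))) + 14/(-3) = 8/((4*(-1))) + 14*(-⅓) = 8/(-4) - 14/3 = 8*(-¼) - 14/3 = -2 - 14/3 = -20/3)
√(q(0 - 1*2) + z(8, 33)) = √(-20/3 + 33*8) = √(-20/3 + 264) = √(772/3) = 2*√579/3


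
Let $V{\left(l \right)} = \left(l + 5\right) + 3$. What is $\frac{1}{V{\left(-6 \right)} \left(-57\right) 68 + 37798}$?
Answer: $\frac{1}{30046} \approx 3.3282 \cdot 10^{-5}$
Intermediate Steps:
$V{\left(l \right)} = 8 + l$ ($V{\left(l \right)} = \left(5 + l\right) + 3 = 8 + l$)
$\frac{1}{V{\left(-6 \right)} \left(-57\right) 68 + 37798} = \frac{1}{\left(8 - 6\right) \left(-57\right) 68 + 37798} = \frac{1}{2 \left(-57\right) 68 + 37798} = \frac{1}{\left(-114\right) 68 + 37798} = \frac{1}{-7752 + 37798} = \frac{1}{30046}$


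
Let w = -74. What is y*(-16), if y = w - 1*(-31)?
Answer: 688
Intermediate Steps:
y = -43 (y = -74 - 1*(-31) = -74 + 31 = -43)
y*(-16) = -43*(-16) = 688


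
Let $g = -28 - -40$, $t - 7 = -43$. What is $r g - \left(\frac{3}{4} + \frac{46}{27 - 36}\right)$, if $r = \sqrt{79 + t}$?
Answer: $\frac{157}{36} + 12 \sqrt{43} \approx 83.05$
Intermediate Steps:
$t = -36$ ($t = 7 - 43 = -36$)
$r = \sqrt{43}$ ($r = \sqrt{79 - 36} = \sqrt{43} \approx 6.5574$)
$g = 12$ ($g = -28 + 40 = 12$)
$r g - \left(\frac{3}{4} + \frac{46}{27 - 36}\right) = \sqrt{43} \cdot 12 - \left(\frac{3}{4} + \frac{46}{27 - 36}\right) = 12 \sqrt{43} - \left(\frac{3}{4} + \frac{46}{27 - 36}\right) = 12 \sqrt{43} - \left(\frac{3}{4} + \frac{46}{-9}\right) = 12 \sqrt{43} - - \frac{157}{36} = 12 \sqrt{43} + \left(\frac{46}{9} - \frac{3}{4}\right) = 12 \sqrt{43} + \frac{157}{36} = \frac{157}{36} + 12 \sqrt{43}$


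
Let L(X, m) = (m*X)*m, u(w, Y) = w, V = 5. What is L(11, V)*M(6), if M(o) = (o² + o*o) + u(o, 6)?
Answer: 21450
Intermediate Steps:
L(X, m) = X*m² (L(X, m) = (X*m)*m = X*m²)
M(o) = o + 2*o² (M(o) = (o² + o*o) + o = (o² + o²) + o = 2*o² + o = o + 2*o²)
L(11, V)*M(6) = (11*5²)*(6*(1 + 2*6)) = (11*25)*(6*(1 + 12)) = 275*(6*13) = 275*78 = 21450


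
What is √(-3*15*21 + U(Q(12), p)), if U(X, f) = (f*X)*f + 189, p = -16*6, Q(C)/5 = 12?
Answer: 6*√15339 ≈ 743.10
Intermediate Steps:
Q(C) = 60 (Q(C) = 5*12 = 60)
p = -96
U(X, f) = 189 + X*f² (U(X, f) = (X*f)*f + 189 = X*f² + 189 = 189 + X*f²)
√(-3*15*21 + U(Q(12), p)) = √(-3*15*21 + (189 + 60*(-96)²)) = √(-45*21 + (189 + 60*9216)) = √(-945 + (189 + 552960)) = √(-945 + 553149) = √552204 = 6*√15339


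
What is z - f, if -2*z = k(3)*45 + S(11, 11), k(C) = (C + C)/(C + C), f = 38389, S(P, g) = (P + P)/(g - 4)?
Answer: -537783/14 ≈ -38413.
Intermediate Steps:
S(P, g) = 2*P/(-4 + g) (S(P, g) = (2*P)/(-4 + g) = 2*P/(-4 + g))
k(C) = 1 (k(C) = (2*C)/((2*C)) = (2*C)*(1/(2*C)) = 1)
z = -337/14 (z = -(1*45 + 2*11/(-4 + 11))/2 = -(45 + 2*11/7)/2 = -(45 + 2*11*(1/7))/2 = -(45 + 22/7)/2 = -1/2*337/7 = -337/14 ≈ -24.071)
z - f = -337/14 - 1*38389 = -337/14 - 38389 = -537783/14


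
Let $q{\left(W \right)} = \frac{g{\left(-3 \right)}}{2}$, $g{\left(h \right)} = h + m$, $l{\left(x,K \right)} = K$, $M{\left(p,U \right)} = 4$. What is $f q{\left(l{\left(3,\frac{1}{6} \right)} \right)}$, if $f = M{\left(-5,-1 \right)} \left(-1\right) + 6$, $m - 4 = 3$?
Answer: $4$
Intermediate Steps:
$m = 7$ ($m = 4 + 3 = 7$)
$g{\left(h \right)} = 7 + h$ ($g{\left(h \right)} = h + 7 = 7 + h$)
$f = 2$ ($f = 4 \left(-1\right) + 6 = -4 + 6 = 2$)
$q{\left(W \right)} = 2$ ($q{\left(W \right)} = \frac{7 - 3}{2} = 4 \cdot \frac{1}{2} = 2$)
$f q{\left(l{\left(3,\frac{1}{6} \right)} \right)} = 2 \cdot 2 = 4$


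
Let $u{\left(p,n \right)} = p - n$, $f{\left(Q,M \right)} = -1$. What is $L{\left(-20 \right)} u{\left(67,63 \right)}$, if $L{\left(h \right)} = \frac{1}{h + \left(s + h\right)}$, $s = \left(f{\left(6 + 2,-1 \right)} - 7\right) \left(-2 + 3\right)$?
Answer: $- \frac{1}{12} \approx -0.083333$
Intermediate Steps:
$s = -8$ ($s = \left(-1 - 7\right) \left(-2 + 3\right) = \left(-8\right) 1 = -8$)
$L{\left(h \right)} = \frac{1}{-8 + 2 h}$ ($L{\left(h \right)} = \frac{1}{h + \left(-8 + h\right)} = \frac{1}{-8 + 2 h}$)
$L{\left(-20 \right)} u{\left(67,63 \right)} = \frac{1}{2 \left(-4 - 20\right)} \left(67 - 63\right) = \frac{1}{2 \left(-24\right)} \left(67 - 63\right) = \frac{1}{2} \left(- \frac{1}{24}\right) 4 = \left(- \frac{1}{48}\right) 4 = - \frac{1}{12}$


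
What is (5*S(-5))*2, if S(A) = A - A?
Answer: 0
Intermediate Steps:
S(A) = 0
(5*S(-5))*2 = (5*0)*2 = 0*2 = 0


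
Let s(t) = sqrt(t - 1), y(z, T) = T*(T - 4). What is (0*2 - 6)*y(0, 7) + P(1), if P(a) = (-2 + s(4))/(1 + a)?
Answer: -127 + sqrt(3)/2 ≈ -126.13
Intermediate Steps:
y(z, T) = T*(-4 + T)
s(t) = sqrt(-1 + t)
P(a) = (-2 + sqrt(3))/(1 + a) (P(a) = (-2 + sqrt(-1 + 4))/(1 + a) = (-2 + sqrt(3))/(1 + a))
(0*2 - 6)*y(0, 7) + P(1) = (0*2 - 6)*(7*(-4 + 7)) + (-2 + sqrt(3))/(1 + 1) = (0 - 6)*(7*3) + (-2 + sqrt(3))/2 = -6*21 + (-2 + sqrt(3))/2 = -126 + (-1 + sqrt(3)/2) = -127 + sqrt(3)/2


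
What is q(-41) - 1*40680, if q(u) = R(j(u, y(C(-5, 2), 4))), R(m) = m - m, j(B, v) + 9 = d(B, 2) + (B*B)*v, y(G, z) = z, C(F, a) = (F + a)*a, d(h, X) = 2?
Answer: -40680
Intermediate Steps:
C(F, a) = a*(F + a)
j(B, v) = -7 + v*B² (j(B, v) = -9 + (2 + (B*B)*v) = -9 + (2 + B²*v) = -9 + (2 + v*B²) = -7 + v*B²)
R(m) = 0
q(u) = 0
q(-41) - 1*40680 = 0 - 1*40680 = 0 - 40680 = -40680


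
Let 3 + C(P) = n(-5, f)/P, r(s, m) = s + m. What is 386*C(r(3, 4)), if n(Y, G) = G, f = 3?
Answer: -6948/7 ≈ -992.57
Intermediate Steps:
r(s, m) = m + s
C(P) = -3 + 3/P
386*C(r(3, 4)) = 386*(-3 + 3/(4 + 3)) = 386*(-3 + 3/7) = 386*(-18/7) = -6948/7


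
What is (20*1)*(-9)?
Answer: -180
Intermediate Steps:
(20*1)*(-9) = 20*(-9) = -180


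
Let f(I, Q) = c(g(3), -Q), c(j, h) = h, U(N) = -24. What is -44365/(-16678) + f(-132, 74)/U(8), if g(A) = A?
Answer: 574733/100068 ≈ 5.7434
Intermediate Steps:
f(I, Q) = -Q
-44365/(-16678) + f(-132, 74)/U(8) = -44365/(-16678) - 1*74/(-24) = -44365*(-1/16678) - 74*(-1/24) = 44365/16678 + 37/12 = 574733/100068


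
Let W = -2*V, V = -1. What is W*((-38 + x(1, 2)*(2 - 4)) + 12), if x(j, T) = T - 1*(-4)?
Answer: -76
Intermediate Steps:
x(j, T) = 4 + T (x(j, T) = T + 4 = 4 + T)
W = 2 (W = -2*(-1) = 2)
W*((-38 + x(1, 2)*(2 - 4)) + 12) = 2*((-38 + (4 + 2)*(2 - 4)) + 12) = 2*((-38 + 6*(-2)) + 12) = 2*((-38 - 12) + 12) = 2*(-50 + 12) = 2*(-38) = -76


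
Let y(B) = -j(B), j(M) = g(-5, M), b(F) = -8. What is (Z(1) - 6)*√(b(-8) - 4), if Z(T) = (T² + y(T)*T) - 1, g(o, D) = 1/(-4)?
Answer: -23*I*√3/2 ≈ -19.919*I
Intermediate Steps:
g(o, D) = -¼
j(M) = -¼
y(B) = ¼ (y(B) = -1*(-¼) = ¼)
Z(T) = -1 + T² + T/4 (Z(T) = (T² + T/4) - 1 = -1 + T² + T/4)
(Z(1) - 6)*√(b(-8) - 4) = ((-1 + 1² + (¼)*1) - 6)*√(-8 - 4) = ((-1 + 1 + ¼) - 6)*√(-12) = (¼ - 6)*(2*I*√3) = -23*I*√3/2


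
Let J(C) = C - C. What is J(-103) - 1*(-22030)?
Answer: 22030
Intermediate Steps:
J(C) = 0
J(-103) - 1*(-22030) = 0 - 1*(-22030) = 0 + 22030 = 22030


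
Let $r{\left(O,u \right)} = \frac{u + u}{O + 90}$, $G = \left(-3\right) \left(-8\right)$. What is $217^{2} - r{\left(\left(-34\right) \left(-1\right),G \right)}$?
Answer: $\frac{1459747}{31} \approx 47089.0$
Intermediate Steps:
$G = 24$
$r{\left(O,u \right)} = \frac{2 u}{90 + O}$
$217^{2} - r{\left(\left(-34\right) \left(-1\right),G \right)} = 217^{2} - 2 \cdot 24 \frac{1}{90 - -34} = 47089 - 2 \cdot 24 \frac{1}{90 + 34} = 47089 - 2 \cdot 24 \cdot \frac{1}{124} = 47089 - \frac{12}{31} = \frac{1459747}{31}$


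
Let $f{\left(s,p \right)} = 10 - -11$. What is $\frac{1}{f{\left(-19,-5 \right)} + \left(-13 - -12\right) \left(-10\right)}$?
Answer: $\frac{1}{31} \approx 0.032258$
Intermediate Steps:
$f{\left(s,p \right)} = 21$ ($f{\left(s,p \right)} = 10 + 11 = 21$)
$\frac{1}{f{\left(-19,-5 \right)} + \left(-13 - -12\right) \left(-10\right)} = \frac{1}{21 + \left(-13 - -12\right) \left(-10\right)} = \frac{1}{21 + \left(-13 + 12\right) \left(-10\right)} = \frac{1}{21 - -10} = \frac{1}{21 + 10} = \frac{1}{31}$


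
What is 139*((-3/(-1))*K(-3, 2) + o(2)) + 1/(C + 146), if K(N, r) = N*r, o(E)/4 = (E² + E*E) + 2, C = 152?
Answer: 911285/298 ≈ 3058.0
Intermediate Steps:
o(E) = 8 + 8*E² (o(E) = 4*((E² + E*E) + 2) = 4*((E² + E²) + 2) = 4*(2*E² + 2) = 4*(2 + 2*E²) = 8 + 8*E²)
139*((-3/(-1))*K(-3, 2) + o(2)) + 1/(C + 146) = 139*((-3/(-1))*(-3*2) + (8 + 8*2²)) + 1/(152 + 146) = 139*(-3*(-1)*(-6) + (8 + 8*4)) + 1/298 = 139*(3*(-6) + (8 + 32)) + 1/298 = 139*(-18 + 40) + 1/298 = 139*22 + 1/298 = 3058 + 1/298 = 911285/298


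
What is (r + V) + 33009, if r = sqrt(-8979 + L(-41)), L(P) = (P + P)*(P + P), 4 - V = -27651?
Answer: 60664 + I*sqrt(2255) ≈ 60664.0 + 47.487*I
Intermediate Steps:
V = 27655 (V = 4 - 1*(-27651) = 4 + 27651 = 27655)
L(P) = 4*P**2 (L(P) = (2*P)*(2*P) = 4*P**2)
r = I*sqrt(2255) (r = sqrt(-8979 + 4*(-41)**2) = sqrt(-8979 + 4*1681) = sqrt(-8979 + 6724) = sqrt(-2255) = I*sqrt(2255) ≈ 47.487*I)
(r + V) + 33009 = (I*sqrt(2255) + 27655) + 33009 = (27655 + I*sqrt(2255)) + 33009 = 60664 + I*sqrt(2255)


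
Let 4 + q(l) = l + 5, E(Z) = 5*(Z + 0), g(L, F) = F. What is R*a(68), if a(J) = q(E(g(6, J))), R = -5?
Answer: -1705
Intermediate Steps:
E(Z) = 5*Z
q(l) = 1 + l (q(l) = -4 + (l + 5) = -4 + (5 + l) = 1 + l)
a(J) = 1 + 5*J
R*a(68) = -5*(1 + 5*68) = -5*(1 + 340) = -5*341 = -1705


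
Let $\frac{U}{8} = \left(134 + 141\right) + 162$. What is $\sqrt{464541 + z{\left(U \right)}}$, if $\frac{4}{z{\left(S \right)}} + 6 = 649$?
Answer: $\frac{\sqrt{192064014481}}{643} \approx 681.57$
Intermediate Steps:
$U = 3496$ ($U = 8 \left(\left(134 + 141\right) + 162\right) = 8 \left(275 + 162\right) = 8 \cdot 437 = 3496$)
$z{\left(S \right)} = \frac{4}{643}$ ($z{\left(S \right)} = \frac{4}{-6 + 649} = \frac{4}{643}$)
$\sqrt{464541 + z{\left(U \right)}} = \sqrt{464541 + \frac{4}{643}} = \sqrt{\frac{298699867}{643}} = \frac{\sqrt{192064014481}}{643}$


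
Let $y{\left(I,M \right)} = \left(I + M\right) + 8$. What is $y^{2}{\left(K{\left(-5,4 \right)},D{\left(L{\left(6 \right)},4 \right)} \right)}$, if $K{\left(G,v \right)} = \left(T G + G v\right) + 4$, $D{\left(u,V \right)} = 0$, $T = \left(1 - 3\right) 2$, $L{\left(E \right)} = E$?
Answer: $144$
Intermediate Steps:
$T = -4$ ($T = \left(-2\right) 2 = -4$)
$K{\left(G,v \right)} = 4 - 4 G + G v$ ($K{\left(G,v \right)} = \left(- 4 G + G v\right) + 4 = 4 - 4 G + G v$)
$y{\left(I,M \right)} = 8 + I + M$
$y^{2}{\left(K{\left(-5,4 \right)},D{\left(L{\left(6 \right)},4 \right)} \right)} = \left(8 - -4 + 0\right)^{2} = \left(8 + \left(4 + 20 - 20\right) + 0\right)^{2} = \left(8 + 4 + 0\right)^{2} = 12^{2} = 144$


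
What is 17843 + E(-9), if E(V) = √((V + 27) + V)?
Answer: 17846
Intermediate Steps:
E(V) = √(27 + 2*V) (E(V) = √((27 + V) + V) = √(27 + 2*V))
17843 + E(-9) = 17843 + √(27 + 2*(-9)) = 17843 + √(27 - 18) = 17843 + √9 = 17843 + 3 = 17846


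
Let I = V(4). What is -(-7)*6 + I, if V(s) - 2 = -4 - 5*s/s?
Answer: 35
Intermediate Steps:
V(s) = -7 (V(s) = 2 + (-4 - 5*s/s) = 2 + (-4 - 1*5) = 2 + (-4 - 5) = 2 - 9 = -7)
I = -7
-(-7)*6 + I = -(-7)*6 - 7 = -7*(-6) - 7 = 42 - 7 = 35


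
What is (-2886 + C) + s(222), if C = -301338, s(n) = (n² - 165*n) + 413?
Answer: -291157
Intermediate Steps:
s(n) = 413 + n² - 165*n
(-2886 + C) + s(222) = (-2886 - 301338) + (413 + 222² - 165*222) = -304224 + (413 + 49284 - 36630) = -304224 + 13067 = -291157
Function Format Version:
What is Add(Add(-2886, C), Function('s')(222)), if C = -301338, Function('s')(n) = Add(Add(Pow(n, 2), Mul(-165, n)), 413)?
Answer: -291157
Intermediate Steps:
Function('s')(n) = Add(413, Pow(n, 2), Mul(-165, n))
Add(Add(-2886, C), Function('s')(222)) = Add(Add(-2886, -301338), Add(413, Pow(222, 2), Mul(-165, 222))) = Add(-304224, Add(413, 49284, -36630)) = Add(-304224, 13067) = -291157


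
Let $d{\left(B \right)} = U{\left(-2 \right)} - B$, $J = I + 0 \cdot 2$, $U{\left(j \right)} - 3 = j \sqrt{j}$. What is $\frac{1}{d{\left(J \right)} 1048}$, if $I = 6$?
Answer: $\frac{i}{1048 \left(- 3 i + 2 \sqrt{2}\right)} \approx -0.00016839 + 0.00015876 i$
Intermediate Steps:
$U{\left(j \right)} = 3 + j^{\frac{3}{2}}$ ($U{\left(j \right)} = 3 + j \sqrt{j} = 3 + j^{\frac{3}{2}}$)
$J = 6$ ($J = 6 + 0 \cdot 2 = 6 + 0 = 6$)
$d{\left(B \right)} = 3 - B - 2 i \sqrt{2}$ ($d{\left(B \right)} = \left(3 + \left(-2\right)^{\frac{3}{2}}\right) - B = \left(3 - 2 i \sqrt{2}\right) - B = 3 - B - 2 i \sqrt{2}$)
$\frac{1}{d{\left(J \right)} 1048} = \frac{1}{\left(3 - 6 - 2 i \sqrt{2}\right) 1048} = \frac{1}{\left(-3 - 2 i \sqrt{2}\right) 1048} = \frac{1}{-3144 - 2096 i \sqrt{2}}$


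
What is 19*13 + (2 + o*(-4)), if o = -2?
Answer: 257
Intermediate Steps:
19*13 + (2 + o*(-4)) = 19*13 + (2 - 2*(-4)) = 247 + (2 + 8) = 247 + 10 = 257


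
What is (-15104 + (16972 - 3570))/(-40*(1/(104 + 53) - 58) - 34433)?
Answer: 267214/5041781 ≈ 0.053000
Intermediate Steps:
(-15104 + (16972 - 3570))/(-40*(1/(104 + 53) - 58) - 34433) = (-15104 + 13402)/(-40*(1/157 - 58) - 34433) = -1702/(-40*(1/157 - 58) - 34433) = -1702/(-40*(-9105/157) - 34433) = -1702/(364200/157 - 34433) = -1702/(-5041781/157) = -1702*(-157/5041781) = 267214/5041781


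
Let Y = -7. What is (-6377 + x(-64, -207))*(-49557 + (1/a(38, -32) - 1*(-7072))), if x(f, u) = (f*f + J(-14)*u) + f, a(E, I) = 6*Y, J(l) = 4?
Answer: 5661809183/42 ≈ 1.3480e+8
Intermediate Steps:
a(E, I) = -42 (a(E, I) = 6*(-7) = -42)
x(f, u) = f + f² + 4*u (x(f, u) = (f*f + 4*u) + f = (f² + 4*u) + f = f + f² + 4*u)
(-6377 + x(-64, -207))*(-49557 + (1/a(38, -32) - 1*(-7072))) = (-6377 + (-64 + (-64)² + 4*(-207)))*(-49557 + (1/(-42) - 1*(-7072))) = (-6377 + (-64 + 4096 - 828))*(-49557 + (-1/42 + 7072)) = (-6377 + 3204)*(-49557 + 297023/42) = -3173*(-1784371/42) = 5661809183/42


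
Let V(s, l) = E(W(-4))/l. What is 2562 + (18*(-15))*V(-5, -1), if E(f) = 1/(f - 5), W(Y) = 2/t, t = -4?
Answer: 27642/11 ≈ 2512.9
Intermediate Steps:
W(Y) = -½ (W(Y) = 2/(-4) = 2*(-¼) = -½)
E(f) = 1/(-5 + f)
V(s, l) = -2/(11*l) (V(s, l) = 1/((-5 - ½)*l) = 1/((-11/2)*l) = -2/(11*l))
2562 + (18*(-15))*V(-5, -1) = 2562 + (18*(-15))*(-2/11/(-1)) = 2562 - (-540)*(-1)/11 = 2562 - 270*2/11 = 2562 - 540/11 = 27642/11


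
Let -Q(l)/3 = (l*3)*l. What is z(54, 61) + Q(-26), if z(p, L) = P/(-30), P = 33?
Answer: -60851/10 ≈ -6085.1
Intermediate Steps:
z(p, L) = -11/10 (z(p, L) = 33/(-30) = 33*(-1/30) = -11/10)
Q(l) = -9*l**2 (Q(l) = -3*l*3*l = -3*3*l*l = -9*l**2)
z(54, 61) + Q(-26) = -11/10 - 9*(-26)**2 = -11/10 - 9*676 = -11/10 - 6084 = -60851/10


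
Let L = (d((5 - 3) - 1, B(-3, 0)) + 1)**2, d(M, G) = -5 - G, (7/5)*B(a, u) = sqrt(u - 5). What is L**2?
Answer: 42281/2401 + 52720*I*sqrt(5)/343 ≈ 17.61 + 343.69*I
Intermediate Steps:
B(a, u) = 5*sqrt(-5 + u)/7 (B(a, u) = 5*sqrt(u - 5)/7 = 5*sqrt(-5 + u)/7)
L = (-4 - 5*I*sqrt(5)/7)**2 (L = ((-5 - 5*sqrt(-5 + 0)/7) + 1)**2 = ((-5 - 5*sqrt(-5)/7) + 1)**2 = ((-5 - 5*I*sqrt(5)/7) + 1)**2 = (-4 - 5*I*sqrt(5)/7)**2 ≈ 13.449 + 12.778*I)
L**2 = (659/49 + 40*I*sqrt(5)/7)**2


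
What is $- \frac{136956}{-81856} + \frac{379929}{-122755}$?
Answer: $- \frac{3571858611}{2512058320} \approx -1.4219$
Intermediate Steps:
$- \frac{136956}{-81856} + \frac{379929}{-122755} = \left(-136956\right) \left(- \frac{1}{81856}\right) + 379929 \left(- \frac{1}{122755}\right) = \frac{34239}{20464} - \frac{379929}{122755} = - \frac{3571858611}{2512058320}$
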